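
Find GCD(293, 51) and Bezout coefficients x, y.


Tabular extended Euclidean (each row: r = 293*s + 51*t):
r=293, s=1, t=0
r=51, s=0, t=1
q=5: r=38, s=1, t=-5   [293*(1) + 51*(-5) = 38]
q=1: r=13, s=-1, t=6   [293*(-1) + 51*(6) = 13]
q=2: r=12, s=3, t=-17   [293*(3) + 51*(-17) = 12]
q=1: r=1, s=-4, t=23   [293*(-4) + 51*(23) = 1]
q=12: r=0, s=51, t=-293   [293*(51) + 51*(-293) = 0]
GCD = 1; from the row with r=1: x=-4, y=23
Check: 293*(-4) + 51*(23) = -1172 + 1173 = 1

GCD = 1, x = -4, y = 23


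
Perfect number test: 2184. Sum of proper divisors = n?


Proper divisors of 2184: 1, 2, 3, 4, 6, 7, 8, 12, 13, 14, 21, 24, 26, 28, 39, 42, 52, 56, 78, 84, 91, 104, 156, 168, 182, 273, 312, 364, 546, 728, 1092
Sum = 1 + 2 + 3 + 4 + 6 + 7 + 8 + 12 + 13 + 14 + 21 + 24 + 26 + 28 + 39 + 42 + 52 + 56 + 78 + 84 + 91 + 104 + 156 + 168 + 182 + 273 + 312 + 364 + 546 + 728 + 1092 = 4536

No, 2184 is not perfect (4536 ≠ 2184)


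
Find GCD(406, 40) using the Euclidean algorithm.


406 = 10 * 40 + 6
40 = 6 * 6 + 4
6 = 1 * 4 + 2
4 = 2 * 2 + 0
GCD = 2


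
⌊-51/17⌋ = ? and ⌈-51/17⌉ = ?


-51/17 = -3.0000
floor = -3
ceil = -3

floor = -3, ceil = -3


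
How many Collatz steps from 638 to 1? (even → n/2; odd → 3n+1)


638 → 319 → 958 → 479 → 1438 → 719 → 2158 → 1079 → 3238 → 1619 → 4858 → 2429 → 7288 → 3644 → 1822 → 911 → 2734 → 1367 → 4102 → 2051 → 6154 → 3077 → 9232 → 4616 → 2308 → 1154 → 577 → 1732 → 866 → 433 → 1300 → 650 → 325 → 976 → 488 → 244 → 122 → 61 → 184 → 92 → 46 → 23 → 70 → 35 → 106 → 53 → 160 → 80 → 40 → 20 → 10 → 5 → 16 → 8 → 4 → 2 → 1
Total steps = 56

56 steps


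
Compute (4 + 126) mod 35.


4 + 126 = 130
130 mod 35 = 25


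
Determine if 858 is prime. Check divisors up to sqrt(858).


858 / 2 = 429 (exact division)
858 is NOT prime.

No, 858 is not prime


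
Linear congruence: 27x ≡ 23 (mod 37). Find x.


GCD(27, 37) = 1, unique solution
a^(-1) mod 37 = 11
x = 11 * 23 mod 37 = 31

x ≡ 31 (mod 37)


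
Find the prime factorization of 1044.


1044 / 2 = 522
522 / 2 = 261
261 / 3 = 87
87 / 3 = 29
29 / 29 = 1
1044 = 2^2 × 3^2 × 29


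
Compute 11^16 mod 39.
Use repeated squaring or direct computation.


11^1 mod 39 = 11
11^2 mod 39 = 4
11^3 mod 39 = 5
11^4 mod 39 = 16
11^5 mod 39 = 20
11^6 mod 39 = 25
11^7 mod 39 = 2
11^8 mod 39 = 22
11^9 mod 39 = 8
11^10 mod 39 = 10
11^11 mod 39 = 32
11^12 mod 39 = 1
11^13 mod 39 = 11
11^14 mod 39 = 4
11^15 mod 39 = 5
11^16 mod 39 = 16


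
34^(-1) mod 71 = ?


Use the extended Euclidean algorithm on (71, 34); each row r = 71*s + 34*t:
r=71, s=1, t=0
r=34, s=0, t=1
q=2: r=3, s=1, t=-2   [71*(1) + 34*(-2) = 3]
q=11: r=1, s=-11, t=23   [71*(-11) + 34*(23) = 1]
q=3: r=0, s=34, t=-71   [71*(34) + 34*(-71) = 0]
GCD = 1 with t = 23, so 34*(23) ≡ 1 (mod 71)
Inverse = 23 mod 71 = 23
Check: 34 * 23 = 782 ≡ 1 (mod 71)

34^(-1) ≡ 23 (mod 71)


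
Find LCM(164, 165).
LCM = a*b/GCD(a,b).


GCD(164, 165) = 1
LCM = 164*165/1 = 27060/1 = 27060

LCM = 27060


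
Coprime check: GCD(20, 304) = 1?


Euclidean algorithm:
304 = 15 * 20 + 4
20 = 5 * 4 + 0
GCD(20, 304) = 4

No, not coprime (GCD = 4)


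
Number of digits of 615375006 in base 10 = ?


615375006 has 9 digits in base 10
floor(log10(615375006)) + 1 = floor(8.7891) + 1 = 9

9 digits (base 10)


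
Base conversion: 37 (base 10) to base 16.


37 (base 10) = 37 (decimal)
37 (decimal) = 25 (base 16)


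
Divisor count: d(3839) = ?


3839 = 11^1 × 349^1
d(3839) = (1+1) × (1+1) = 4

4 divisors


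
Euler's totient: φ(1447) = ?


1447 = 1447
Prime factors: 1447
φ(1447) = 1447 × (1-1/1447)
= 1447 × 1446/1447 = 1446

φ(1447) = 1446


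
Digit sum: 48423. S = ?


4 + 8 + 4 + 2 + 3 = 21


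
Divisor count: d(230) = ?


230 = 2^1 × 5^1 × 23^1
d(230) = (1+1) × (1+1) × (1+1) = 8

8 divisors


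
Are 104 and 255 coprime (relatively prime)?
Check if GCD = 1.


Euclidean algorithm:
255 = 2 * 104 + 47
104 = 2 * 47 + 10
47 = 4 * 10 + 7
10 = 1 * 7 + 3
7 = 2 * 3 + 1
3 = 3 * 1 + 0
GCD(104, 255) = 1

Yes, coprime (GCD = 1)


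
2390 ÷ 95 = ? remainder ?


2390 = 95 * 25 + 15
Check: 2375 + 15 = 2390

q = 25, r = 15


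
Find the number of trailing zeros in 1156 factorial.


floor(1156/5) = 231
floor(1156/25) = 46
floor(1156/125) = 9
floor(1156/625) = 1
Total = 287

287 trailing zeros


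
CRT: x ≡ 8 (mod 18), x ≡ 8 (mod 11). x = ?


M = 18*11 = 198
M1 = M/18 = 11, M2 = M/11 = 18
M1^(-1) mod 18 = 5, M2^(-1) mod 11 = 8
x = 8*11*5 + 8*18*8 = 1592
1592 mod 198 = 8
Check: 8 mod 18 = 8 ✓, 8 mod 11 = 8 ✓

x ≡ 8 (mod 198)


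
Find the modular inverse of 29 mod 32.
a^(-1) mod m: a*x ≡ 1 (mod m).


Use the extended Euclidean algorithm on (32, 29); each row r = 32*s + 29*t:
r=32, s=1, t=0
r=29, s=0, t=1
q=1: r=3, s=1, t=-1   [32*(1) + 29*(-1) = 3]
q=9: r=2, s=-9, t=10   [32*(-9) + 29*(10) = 2]
q=1: r=1, s=10, t=-11   [32*(10) + 29*(-11) = 1]
q=2: r=0, s=-29, t=32   [32*(-29) + 29*(32) = 0]
GCD = 1 with t = -11, so 29*(-11) ≡ 1 (mod 32)
Inverse = -11 mod 32 = 21
Check: 29 * 21 = 609 ≡ 1 (mod 32)

29^(-1) ≡ 21 (mod 32)


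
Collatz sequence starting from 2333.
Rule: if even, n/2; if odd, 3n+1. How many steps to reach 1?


2333 → 7000 → 3500 → 1750 → 875 → 2626 → 1313 → 3940 → 1970 → 985 → 2956 → 1478 → 739 → 2218 → 1109 → 3328 → 1664 → 832 → 416 → 208 → 104 → 52 → 26 → 13 → 40 → 20 → 10 → 5 → 16 → 8 → 4 → 2 → 1
Total steps = 32

32 steps


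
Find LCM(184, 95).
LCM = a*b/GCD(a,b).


GCD(184, 95) = 1
LCM = 184*95/1 = 17480/1 = 17480

LCM = 17480


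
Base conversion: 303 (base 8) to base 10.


303 (base 8) = 195 (decimal)
195 (decimal) = 195 (base 10)


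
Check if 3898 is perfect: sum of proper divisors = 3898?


Proper divisors of 3898: 1, 2, 1949
Sum = 1 + 2 + 1949 = 1952

No, 3898 is not perfect (1952 ≠ 3898)


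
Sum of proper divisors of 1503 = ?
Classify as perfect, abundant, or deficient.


Proper divisors: 1, 3, 9, 167, 501
Sum = 1 + 3 + 9 + 167 + 501 = 681
681 < 1503 → deficient

s(1503) = 681 (deficient)


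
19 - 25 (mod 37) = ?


19 - 25 = -6
-6 mod 37 = 31


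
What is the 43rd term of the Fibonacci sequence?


Sequence: 1, 1, 2, 3, 5, 8, 13, 21, 34, 55, 89, 144, 233, 377, 610, 987, 1597, 2584, 4181, 6765, 10946, 17711, 28657, 46368, 75025, 121393, 196418, 317811, 514229, 832040, 1346269, 2178309, 3524578, 5702887, 9227465, 14930352, 24157817, 39088169, 63245986, 102334155, 165580141, 267914296, 433494437
F(43) = 433494437


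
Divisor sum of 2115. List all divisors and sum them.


Divisors of 2115: 1, 3, 5, 9, 15, 45, 47, 141, 235, 423, 705, 2115
Sum = 1 + 3 + 5 + 9 + 15 + 45 + 47 + 141 + 235 + 423 + 705 + 2115 = 3744

σ(2115) = 3744


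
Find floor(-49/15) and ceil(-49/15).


-49/15 = -3.2667
floor = -4
ceil = -3

floor = -4, ceil = -3


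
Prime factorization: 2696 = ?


2696 / 2 = 1348
1348 / 2 = 674
674 / 2 = 337
337 / 337 = 1
2696 = 2^3 × 337


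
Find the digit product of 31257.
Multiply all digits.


3 × 1 × 2 × 5 × 7 = 210


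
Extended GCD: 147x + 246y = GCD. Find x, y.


Tabular extended Euclidean (each row: r = 147*s + 246*t):
r=147, s=1, t=0
r=246, s=0, t=1
q=0: r=147, s=1, t=0   [147*(1) + 246*(0) = 147]
q=1: r=99, s=-1, t=1   [147*(-1) + 246*(1) = 99]
q=1: r=48, s=2, t=-1   [147*(2) + 246*(-1) = 48]
q=2: r=3, s=-5, t=3   [147*(-5) + 246*(3) = 3]
q=16: r=0, s=82, t=-49   [147*(82) + 246*(-49) = 0]
GCD = 3; from the row with r=3: x=-5, y=3
Check: 147*(-5) + 246*(3) = -735 + 738 = 3

GCD = 3, x = -5, y = 3


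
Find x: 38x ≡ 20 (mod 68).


GCD(38, 68) = 2 divides 20
Divide: 19x ≡ 10 (mod 34)
x ≡ 22 (mod 34)


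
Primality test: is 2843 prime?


Check divisors up to sqrt(2843) = 53.3198
No divisors found.
2843 is prime.

Yes, 2843 is prime


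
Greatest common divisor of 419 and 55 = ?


419 = 7 * 55 + 34
55 = 1 * 34 + 21
34 = 1 * 21 + 13
21 = 1 * 13 + 8
13 = 1 * 8 + 5
8 = 1 * 5 + 3
5 = 1 * 3 + 2
3 = 1 * 2 + 1
2 = 2 * 1 + 0
GCD = 1


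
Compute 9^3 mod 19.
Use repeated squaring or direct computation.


9^1 mod 19 = 9
9^2 mod 19 = 5
9^3 mod 19 = 7


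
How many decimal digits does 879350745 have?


879350745 has 9 digits in base 10
floor(log10(879350745)) + 1 = floor(8.9442) + 1 = 9

9 digits (base 10)


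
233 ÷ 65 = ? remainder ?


233 = 65 * 3 + 38
Check: 195 + 38 = 233

q = 3, r = 38


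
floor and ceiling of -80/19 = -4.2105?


-80/19 = -4.2105
floor = -5
ceil = -4

floor = -5, ceil = -4


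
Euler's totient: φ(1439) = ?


1439 = 1439
Prime factors: 1439
φ(1439) = 1439 × (1-1/1439)
= 1439 × 1438/1439 = 1438

φ(1439) = 1438


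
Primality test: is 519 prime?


519 / 3 = 173 (exact division)
519 is NOT prime.

No, 519 is not prime


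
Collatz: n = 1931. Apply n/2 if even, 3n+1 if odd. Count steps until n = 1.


1931 → 5794 → 2897 → 8692 → 4346 → 2173 → 6520 → 3260 → 1630 → 815 → 2446 → 1223 → 3670 → 1835 → 5506 → 2753 → 8260 → 4130 → 2065 → 6196 → 3098 → 1549 → 4648 → 2324 → 1162 → 581 → 1744 → 872 → 436 → 218 → 109 → 328 → 164 → 82 → 41 → 124 → 62 → 31 → 94 → 47 → 142 → 71 → 214 → 107 → 322 → 161 → 484 → 242 → 121 → 364 → 182 → 91 → 274 → 137 → 412 → 206 → 103 → 310 → 155 → 466 → 233 → 700 → 350 → 175 → 526 → 263 → 790 → 395 → 1186 → 593 → 1780 → 890 → 445 → 1336 → 668 → 334 → 167 → 502 → 251 → 754 → 377 → 1132 → 566 → 283 → 850 → 425 → 1276 → 638 → 319 → 958 → 479 → 1438 → 719 → 2158 → 1079 → 3238 → 1619 → 4858 → 2429 → 7288 → 3644 → 1822 → 911 → 2734 → 1367 → 4102 → 2051 → 6154 → 3077 → 9232 → 4616 → 2308 → 1154 → 577 → 1732 → 866 → 433 → 1300 → 650 → 325 → 976 → 488 → 244 → 122 → 61 → 184 → 92 → 46 → 23 → 70 → 35 → 106 → 53 → 160 → 80 → 40 → 20 → 10 → 5 → 16 → 8 → 4 → 2 → 1
Total steps = 143

143 steps


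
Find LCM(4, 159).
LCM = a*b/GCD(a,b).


GCD(4, 159) = 1
LCM = 4*159/1 = 636/1 = 636

LCM = 636


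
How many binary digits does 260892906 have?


260892906 in base 2 = 1111100011001110100011101010
Number of digits = 28

28 digits (base 2)


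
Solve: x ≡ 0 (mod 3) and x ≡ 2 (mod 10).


M = 3*10 = 30
M1 = M/3 = 10, M2 = M/10 = 3
M1^(-1) mod 3 = 1, M2^(-1) mod 10 = 7
x = 0*10*1 + 2*3*7 = 42
42 mod 30 = 12
Check: 12 mod 3 = 0 ✓, 12 mod 10 = 2 ✓

x ≡ 12 (mod 30)


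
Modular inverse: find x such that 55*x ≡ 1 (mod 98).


Use the extended Euclidean algorithm on (98, 55); each row r = 98*s + 55*t:
r=98, s=1, t=0
r=55, s=0, t=1
q=1: r=43, s=1, t=-1   [98*(1) + 55*(-1) = 43]
q=1: r=12, s=-1, t=2   [98*(-1) + 55*(2) = 12]
q=3: r=7, s=4, t=-7   [98*(4) + 55*(-7) = 7]
q=1: r=5, s=-5, t=9   [98*(-5) + 55*(9) = 5]
q=1: r=2, s=9, t=-16   [98*(9) + 55*(-16) = 2]
q=2: r=1, s=-23, t=41   [98*(-23) + 55*(41) = 1]
q=2: r=0, s=55, t=-98   [98*(55) + 55*(-98) = 0]
GCD = 1 with t = 41, so 55*(41) ≡ 1 (mod 98)
Inverse = 41 mod 98 = 41
Check: 55 * 41 = 2255 ≡ 1 (mod 98)

55^(-1) ≡ 41 (mod 98)


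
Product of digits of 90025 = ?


9 × 0 × 0 × 2 × 5 = 0


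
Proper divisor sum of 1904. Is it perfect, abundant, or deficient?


Proper divisors: 1, 2, 4, 7, 8, 14, 16, 17, 28, 34, 56, 68, 112, 119, 136, 238, 272, 476, 952
Sum = 1 + 2 + 4 + 7 + 8 + 14 + 16 + 17 + 28 + 34 + 56 + 68 + 112 + 119 + 136 + 238 + 272 + 476 + 952 = 2560
2560 > 1904 → abundant

s(1904) = 2560 (abundant)


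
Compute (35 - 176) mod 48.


35 - 176 = -141
-141 mod 48 = 3


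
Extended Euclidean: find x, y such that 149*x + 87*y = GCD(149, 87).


Tabular extended Euclidean (each row: r = 149*s + 87*t):
r=149, s=1, t=0
r=87, s=0, t=1
q=1: r=62, s=1, t=-1   [149*(1) + 87*(-1) = 62]
q=1: r=25, s=-1, t=2   [149*(-1) + 87*(2) = 25]
q=2: r=12, s=3, t=-5   [149*(3) + 87*(-5) = 12]
q=2: r=1, s=-7, t=12   [149*(-7) + 87*(12) = 1]
q=12: r=0, s=87, t=-149   [149*(87) + 87*(-149) = 0]
GCD = 1; from the row with r=1: x=-7, y=12
Check: 149*(-7) + 87*(12) = -1043 + 1044 = 1

GCD = 1, x = -7, y = 12


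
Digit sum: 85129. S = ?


8 + 5 + 1 + 2 + 9 = 25


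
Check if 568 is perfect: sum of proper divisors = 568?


Proper divisors of 568: 1, 2, 4, 8, 71, 142, 284
Sum = 1 + 2 + 4 + 8 + 71 + 142 + 284 = 512

No, 568 is not perfect (512 ≠ 568)


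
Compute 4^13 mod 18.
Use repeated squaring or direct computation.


4^1 mod 18 = 4
4^2 mod 18 = 16
4^3 mod 18 = 10
4^4 mod 18 = 4
4^5 mod 18 = 16
4^6 mod 18 = 10
4^7 mod 18 = 4
4^8 mod 18 = 16
4^9 mod 18 = 10
4^10 mod 18 = 4
4^11 mod 18 = 16
4^12 mod 18 = 10
4^13 mod 18 = 4


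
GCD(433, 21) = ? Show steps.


433 = 20 * 21 + 13
21 = 1 * 13 + 8
13 = 1 * 8 + 5
8 = 1 * 5 + 3
5 = 1 * 3 + 2
3 = 1 * 2 + 1
2 = 2 * 1 + 0
GCD = 1


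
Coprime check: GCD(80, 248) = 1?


Euclidean algorithm:
248 = 3 * 80 + 8
80 = 10 * 8 + 0
GCD(80, 248) = 8

No, not coprime (GCD = 8)


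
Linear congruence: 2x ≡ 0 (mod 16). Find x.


GCD(2, 16) = 2 divides 0
Divide: 1x ≡ 0 (mod 8)
x ≡ 0 (mod 8)


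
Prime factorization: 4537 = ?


4537 / 13 = 349
349 / 349 = 1
4537 = 13 × 349


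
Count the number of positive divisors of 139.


139 = 139^1
d(139) = (1+1) = 2

2 divisors


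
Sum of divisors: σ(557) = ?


Divisors of 557: 1, 557
Sum = 1 + 557 = 558

σ(557) = 558


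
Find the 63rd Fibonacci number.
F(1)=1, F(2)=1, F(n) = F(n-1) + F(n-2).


Sequence: 1, 1, 2, 3, 5, 8, 13, 21, 34, 55, 89, 144, 233, 377, 610, 987, 1597, 2584, 4181, 6765, 10946, 17711, 28657, 46368, 75025, 121393, 196418, 317811, 514229, 832040, 1346269, 2178309, 3524578, 5702887, 9227465, 14930352, 24157817, 39088169, 63245986, 102334155, 165580141, 267914296, 433494437, 701408733, 1134903170, 1836311903, 2971215073, 4807526976, 7778742049, 12586269025, 20365011074, 32951280099, 53316291173, 86267571272, 139583862445, 225851433717, 365435296162, 591286729879, 956722026041, 1548008755920, 2504730781961, 4052739537881, 6557470319842
F(63) = 6557470319842


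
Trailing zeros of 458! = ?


floor(458/5) = 91
floor(458/25) = 18
floor(458/125) = 3
Total = 112

112 trailing zeros


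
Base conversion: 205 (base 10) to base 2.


205 (base 10) = 205 (decimal)
205 (decimal) = 11001101 (base 2)


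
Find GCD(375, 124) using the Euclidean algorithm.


375 = 3 * 124 + 3
124 = 41 * 3 + 1
3 = 3 * 1 + 0
GCD = 1


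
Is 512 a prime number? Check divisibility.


512 / 2 = 256 (exact division)
512 is NOT prime.

No, 512 is not prime


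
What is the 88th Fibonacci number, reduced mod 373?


F(k) mod 373 for k=1..88:
1, 1, 2, 3, 5, 8, 13, 21, 34, 55, 89, 144, 233, 4, 237, 241, 105, 346, 78, 51, 129, 180, 309, 116, 52, 168, 220, 15, 235, 250, 112, 362, 101, 90, 191, 281, 99, 7, 106, 113, 219, 332, 178, 137, 315, 79, 21, 100, 121, 221, 342, 190, 159, 349, 135, 111, 246, 357, 230, 214, 71, 285, 356, 268, 251, 146, 24, 170, 194, 364, 185, 176, 361, 164, 152, 316, 95, 38, 133, 171, 304, 102, 33, 135, 168, 303, 98, 28
F(88) mod 373 = 28


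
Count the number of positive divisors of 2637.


2637 = 3^2 × 293^1
d(2637) = (2+1) × (1+1) = 6

6 divisors


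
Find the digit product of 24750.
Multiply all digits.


2 × 4 × 7 × 5 × 0 = 0


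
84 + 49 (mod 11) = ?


84 + 49 = 133
133 mod 11 = 1


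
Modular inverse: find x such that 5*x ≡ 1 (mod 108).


Use the extended Euclidean algorithm on (108, 5); each row r = 108*s + 5*t:
r=108, s=1, t=0
r=5, s=0, t=1
q=21: r=3, s=1, t=-21   [108*(1) + 5*(-21) = 3]
q=1: r=2, s=-1, t=22   [108*(-1) + 5*(22) = 2]
q=1: r=1, s=2, t=-43   [108*(2) + 5*(-43) = 1]
q=2: r=0, s=-5, t=108   [108*(-5) + 5*(108) = 0]
GCD = 1 with t = -43, so 5*(-43) ≡ 1 (mod 108)
Inverse = -43 mod 108 = 65
Check: 5 * 65 = 325 ≡ 1 (mod 108)

5^(-1) ≡ 65 (mod 108)


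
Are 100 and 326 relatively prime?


Euclidean algorithm:
326 = 3 * 100 + 26
100 = 3 * 26 + 22
26 = 1 * 22 + 4
22 = 5 * 4 + 2
4 = 2 * 2 + 0
GCD(100, 326) = 2

No, not coprime (GCD = 2)


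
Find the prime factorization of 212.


212 / 2 = 106
106 / 2 = 53
53 / 53 = 1
212 = 2^2 × 53


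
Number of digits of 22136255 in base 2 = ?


22136255 in base 2 = 1010100011100010110111111
Number of digits = 25

25 digits (base 2)


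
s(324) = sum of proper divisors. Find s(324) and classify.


Proper divisors: 1, 2, 3, 4, 6, 9, 12, 18, 27, 36, 54, 81, 108, 162
Sum = 1 + 2 + 3 + 4 + 6 + 9 + 12 + 18 + 27 + 36 + 54 + 81 + 108 + 162 = 523
523 > 324 → abundant

s(324) = 523 (abundant)


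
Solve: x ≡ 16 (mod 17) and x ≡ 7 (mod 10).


M = 17*10 = 170
M1 = M/17 = 10, M2 = M/10 = 17
M1^(-1) mod 17 = 12, M2^(-1) mod 10 = 3
x = 16*10*12 + 7*17*3 = 2277
2277 mod 170 = 67
Check: 67 mod 17 = 16 ✓, 67 mod 10 = 7 ✓

x ≡ 67 (mod 170)


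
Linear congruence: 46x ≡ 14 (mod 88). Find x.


GCD(46, 88) = 2 divides 14
Divide: 23x ≡ 7 (mod 44)
x ≡ 29 (mod 44)


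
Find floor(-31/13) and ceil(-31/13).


-31/13 = -2.3846
floor = -3
ceil = -2

floor = -3, ceil = -2


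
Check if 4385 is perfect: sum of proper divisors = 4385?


Proper divisors of 4385: 1, 5, 877
Sum = 1 + 5 + 877 = 883

No, 4385 is not perfect (883 ≠ 4385)


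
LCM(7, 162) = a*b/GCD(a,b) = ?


GCD(7, 162) = 1
LCM = 7*162/1 = 1134/1 = 1134

LCM = 1134


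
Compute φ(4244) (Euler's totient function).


4244 = 2^2 × 1061
Prime factors: 2, 1061
φ(4244) = 4244 × (1-1/2) × (1-1/1061)
= 4244 × 1/2 × 1060/1061 = 2120

φ(4244) = 2120


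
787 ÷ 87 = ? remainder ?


787 = 87 * 9 + 4
Check: 783 + 4 = 787

q = 9, r = 4


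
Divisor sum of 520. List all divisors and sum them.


Divisors of 520: 1, 2, 4, 5, 8, 10, 13, 20, 26, 40, 52, 65, 104, 130, 260, 520
Sum = 1 + 2 + 4 + 5 + 8 + 10 + 13 + 20 + 26 + 40 + 52 + 65 + 104 + 130 + 260 + 520 = 1260

σ(520) = 1260


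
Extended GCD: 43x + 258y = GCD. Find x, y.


Tabular extended Euclidean (each row: r = 43*s + 258*t):
r=43, s=1, t=0
r=258, s=0, t=1
q=0: r=43, s=1, t=0   [43*(1) + 258*(0) = 43]
q=6: r=0, s=-6, t=1   [43*(-6) + 258*(1) = 0]
GCD = 43; from the row with r=43: x=1, y=0
Check: 43*(1) + 258*(0) = 43 + 0 = 43

GCD = 43, x = 1, y = 0


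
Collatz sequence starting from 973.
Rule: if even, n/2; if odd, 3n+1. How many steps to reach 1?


973 → 2920 → 1460 → 730 → 365 → 1096 → 548 → 274 → 137 → 412 → 206 → 103 → 310 → 155 → 466 → 233 → 700 → 350 → 175 → 526 → 263 → 790 → 395 → 1186 → 593 → 1780 → 890 → 445 → 1336 → 668 → 334 → 167 → 502 → 251 → 754 → 377 → 1132 → 566 → 283 → 850 → 425 → 1276 → 638 → 319 → 958 → 479 → 1438 → 719 → 2158 → 1079 → 3238 → 1619 → 4858 → 2429 → 7288 → 3644 → 1822 → 911 → 2734 → 1367 → 4102 → 2051 → 6154 → 3077 → 9232 → 4616 → 2308 → 1154 → 577 → 1732 → 866 → 433 → 1300 → 650 → 325 → 976 → 488 → 244 → 122 → 61 → 184 → 92 → 46 → 23 → 70 → 35 → 106 → 53 → 160 → 80 → 40 → 20 → 10 → 5 → 16 → 8 → 4 → 2 → 1
Total steps = 98

98 steps


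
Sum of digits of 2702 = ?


2 + 7 + 0 + 2 = 11


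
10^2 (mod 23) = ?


10^1 mod 23 = 10
10^2 mod 23 = 8


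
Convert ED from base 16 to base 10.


ED (base 16) = 237 (decimal)
237 (decimal) = 237 (base 10)


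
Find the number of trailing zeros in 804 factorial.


floor(804/5) = 160
floor(804/25) = 32
floor(804/125) = 6
floor(804/625) = 1
Total = 199

199 trailing zeros


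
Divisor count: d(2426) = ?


2426 = 2^1 × 1213^1
d(2426) = (1+1) × (1+1) = 4

4 divisors


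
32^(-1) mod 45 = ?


Use the extended Euclidean algorithm on (45, 32); each row r = 45*s + 32*t:
r=45, s=1, t=0
r=32, s=0, t=1
q=1: r=13, s=1, t=-1   [45*(1) + 32*(-1) = 13]
q=2: r=6, s=-2, t=3   [45*(-2) + 32*(3) = 6]
q=2: r=1, s=5, t=-7   [45*(5) + 32*(-7) = 1]
q=6: r=0, s=-32, t=45   [45*(-32) + 32*(45) = 0]
GCD = 1 with t = -7, so 32*(-7) ≡ 1 (mod 45)
Inverse = -7 mod 45 = 38
Check: 32 * 38 = 1216 ≡ 1 (mod 45)

32^(-1) ≡ 38 (mod 45)


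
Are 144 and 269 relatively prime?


Euclidean algorithm:
269 = 1 * 144 + 125
144 = 1 * 125 + 19
125 = 6 * 19 + 11
19 = 1 * 11 + 8
11 = 1 * 8 + 3
8 = 2 * 3 + 2
3 = 1 * 2 + 1
2 = 2 * 1 + 0
GCD(144, 269) = 1

Yes, coprime (GCD = 1)


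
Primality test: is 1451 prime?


Check divisors up to sqrt(1451) = 38.0920
No divisors found.
1451 is prime.

Yes, 1451 is prime


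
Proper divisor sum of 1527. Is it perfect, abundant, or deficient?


Proper divisors: 1, 3, 509
Sum = 1 + 3 + 509 = 513
513 < 1527 → deficient

s(1527) = 513 (deficient)


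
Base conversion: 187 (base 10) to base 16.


187 (base 10) = 187 (decimal)
187 (decimal) = BB (base 16)


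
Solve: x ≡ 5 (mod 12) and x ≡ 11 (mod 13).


M = 12*13 = 156
M1 = M/12 = 13, M2 = M/13 = 12
M1^(-1) mod 12 = 1, M2^(-1) mod 13 = 12
x = 5*13*1 + 11*12*12 = 1649
1649 mod 156 = 89
Check: 89 mod 12 = 5 ✓, 89 mod 13 = 11 ✓

x ≡ 89 (mod 156)


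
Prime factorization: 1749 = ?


1749 / 3 = 583
583 / 11 = 53
53 / 53 = 1
1749 = 3 × 11 × 53


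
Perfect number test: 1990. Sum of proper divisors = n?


Proper divisors of 1990: 1, 2, 5, 10, 199, 398, 995
Sum = 1 + 2 + 5 + 10 + 199 + 398 + 995 = 1610

No, 1990 is not perfect (1610 ≠ 1990)


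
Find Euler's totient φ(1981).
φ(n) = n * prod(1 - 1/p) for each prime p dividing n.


1981 = 7 × 283
Prime factors: 7, 283
φ(1981) = 1981 × (1-1/7) × (1-1/283)
= 1981 × 6/7 × 282/283 = 1692

φ(1981) = 1692


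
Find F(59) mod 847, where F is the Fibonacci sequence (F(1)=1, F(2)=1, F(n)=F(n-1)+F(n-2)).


F(k) mod 847 for k=1..59:
1, 1, 2, 3, 5, 8, 13, 21, 34, 55, 89, 144, 233, 377, 610, 140, 750, 43, 793, 836, 782, 771, 706, 630, 489, 272, 761, 186, 100, 286, 386, 672, 211, 36, 247, 283, 530, 813, 496, 462, 111, 573, 684, 410, 247, 657, 57, 714, 771, 638, 562, 353, 68, 421, 489, 63, 552, 615, 320
F(59) mod 847 = 320


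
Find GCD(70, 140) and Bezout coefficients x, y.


Tabular extended Euclidean (each row: r = 70*s + 140*t):
r=70, s=1, t=0
r=140, s=0, t=1
q=0: r=70, s=1, t=0   [70*(1) + 140*(0) = 70]
q=2: r=0, s=-2, t=1   [70*(-2) + 140*(1) = 0]
GCD = 70; from the row with r=70: x=1, y=0
Check: 70*(1) + 140*(0) = 70 + 0 = 70

GCD = 70, x = 1, y = 0


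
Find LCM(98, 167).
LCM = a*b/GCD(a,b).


GCD(98, 167) = 1
LCM = 98*167/1 = 16366/1 = 16366

LCM = 16366


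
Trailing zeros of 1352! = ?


floor(1352/5) = 270
floor(1352/25) = 54
floor(1352/125) = 10
floor(1352/625) = 2
Total = 336

336 trailing zeros


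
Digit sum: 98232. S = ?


9 + 8 + 2 + 3 + 2 = 24


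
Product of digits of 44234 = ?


4 × 4 × 2 × 3 × 4 = 384


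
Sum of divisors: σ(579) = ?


Divisors of 579: 1, 3, 193, 579
Sum = 1 + 3 + 193 + 579 = 776

σ(579) = 776


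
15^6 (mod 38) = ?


15^1 mod 38 = 15
15^2 mod 38 = 35
15^3 mod 38 = 31
15^4 mod 38 = 9
15^5 mod 38 = 21
15^6 mod 38 = 11


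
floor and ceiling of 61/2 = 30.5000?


61/2 = 30.5000
floor = 30
ceil = 31

floor = 30, ceil = 31


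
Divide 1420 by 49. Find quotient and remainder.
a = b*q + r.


1420 = 49 * 28 + 48
Check: 1372 + 48 = 1420

q = 28, r = 48


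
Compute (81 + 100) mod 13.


81 + 100 = 181
181 mod 13 = 12


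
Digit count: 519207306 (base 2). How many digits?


519207306 in base 2 = 11110111100100111100110001010
Number of digits = 29

29 digits (base 2)


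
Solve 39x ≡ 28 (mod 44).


GCD(39, 44) = 1, unique solution
a^(-1) mod 44 = 35
x = 35 * 28 mod 44 = 12

x ≡ 12 (mod 44)


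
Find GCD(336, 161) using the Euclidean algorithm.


336 = 2 * 161 + 14
161 = 11 * 14 + 7
14 = 2 * 7 + 0
GCD = 7


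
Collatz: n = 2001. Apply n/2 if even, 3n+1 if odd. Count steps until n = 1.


2001 → 6004 → 3002 → 1501 → 4504 → 2252 → 1126 → 563 → 1690 → 845 → 2536 → 1268 → 634 → 317 → 952 → 476 → 238 → 119 → 358 → 179 → 538 → 269 → 808 → 404 → 202 → 101 → 304 → 152 → 76 → 38 → 19 → 58 → 29 → 88 → 44 → 22 → 11 → 34 → 17 → 52 → 26 → 13 → 40 → 20 → 10 → 5 → 16 → 8 → 4 → 2 → 1
Total steps = 50

50 steps


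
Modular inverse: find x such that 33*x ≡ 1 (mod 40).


Use the extended Euclidean algorithm on (40, 33); each row r = 40*s + 33*t:
r=40, s=1, t=0
r=33, s=0, t=1
q=1: r=7, s=1, t=-1   [40*(1) + 33*(-1) = 7]
q=4: r=5, s=-4, t=5   [40*(-4) + 33*(5) = 5]
q=1: r=2, s=5, t=-6   [40*(5) + 33*(-6) = 2]
q=2: r=1, s=-14, t=17   [40*(-14) + 33*(17) = 1]
q=2: r=0, s=33, t=-40   [40*(33) + 33*(-40) = 0]
GCD = 1 with t = 17, so 33*(17) ≡ 1 (mod 40)
Inverse = 17 mod 40 = 17
Check: 33 * 17 = 561 ≡ 1 (mod 40)

33^(-1) ≡ 17 (mod 40)


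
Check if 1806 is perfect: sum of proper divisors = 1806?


Proper divisors of 1806: 1, 2, 3, 6, 7, 14, 21, 42, 43, 86, 129, 258, 301, 602, 903
Sum = 1 + 2 + 3 + 6 + 7 + 14 + 21 + 42 + 43 + 86 + 129 + 258 + 301 + 602 + 903 = 2418

No, 1806 is not perfect (2418 ≠ 1806)


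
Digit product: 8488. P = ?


8 × 4 × 8 × 8 = 2048


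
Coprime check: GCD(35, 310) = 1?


Euclidean algorithm:
310 = 8 * 35 + 30
35 = 1 * 30 + 5
30 = 6 * 5 + 0
GCD(35, 310) = 5

No, not coprime (GCD = 5)


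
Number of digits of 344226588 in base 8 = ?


344226588 in base 8 = 2441075434
Number of digits = 10

10 digits (base 8)


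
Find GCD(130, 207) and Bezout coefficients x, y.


Tabular extended Euclidean (each row: r = 130*s + 207*t):
r=130, s=1, t=0
r=207, s=0, t=1
q=0: r=130, s=1, t=0   [130*(1) + 207*(0) = 130]
q=1: r=77, s=-1, t=1   [130*(-1) + 207*(1) = 77]
q=1: r=53, s=2, t=-1   [130*(2) + 207*(-1) = 53]
q=1: r=24, s=-3, t=2   [130*(-3) + 207*(2) = 24]
q=2: r=5, s=8, t=-5   [130*(8) + 207*(-5) = 5]
q=4: r=4, s=-35, t=22   [130*(-35) + 207*(22) = 4]
q=1: r=1, s=43, t=-27   [130*(43) + 207*(-27) = 1]
q=4: r=0, s=-207, t=130   [130*(-207) + 207*(130) = 0]
GCD = 1; from the row with r=1: x=43, y=-27
Check: 130*(43) + 207*(-27) = 5590 - 5589 = 1

GCD = 1, x = 43, y = -27


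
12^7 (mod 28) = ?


12^1 mod 28 = 12
12^2 mod 28 = 4
12^3 mod 28 = 20
12^4 mod 28 = 16
12^5 mod 28 = 24
12^6 mod 28 = 8
12^7 mod 28 = 12


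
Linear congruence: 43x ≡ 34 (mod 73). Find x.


GCD(43, 73) = 1, unique solution
a^(-1) mod 73 = 17
x = 17 * 34 mod 73 = 67

x ≡ 67 (mod 73)


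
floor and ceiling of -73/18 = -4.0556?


-73/18 = -4.0556
floor = -5
ceil = -4

floor = -5, ceil = -4


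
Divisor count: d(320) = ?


320 = 2^6 × 5^1
d(320) = (6+1) × (1+1) = 14

14 divisors


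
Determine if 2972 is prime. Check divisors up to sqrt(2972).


2972 / 2 = 1486 (exact division)
2972 is NOT prime.

No, 2972 is not prime


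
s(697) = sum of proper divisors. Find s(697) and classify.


Proper divisors: 1, 17, 41
Sum = 1 + 17 + 41 = 59
59 < 697 → deficient

s(697) = 59 (deficient)


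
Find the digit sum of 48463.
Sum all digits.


4 + 8 + 4 + 6 + 3 = 25


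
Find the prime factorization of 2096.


2096 / 2 = 1048
1048 / 2 = 524
524 / 2 = 262
262 / 2 = 131
131 / 131 = 1
2096 = 2^4 × 131


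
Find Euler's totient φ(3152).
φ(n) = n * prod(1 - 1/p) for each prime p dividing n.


3152 = 2^4 × 197
Prime factors: 2, 197
φ(3152) = 3152 × (1-1/2) × (1-1/197)
= 3152 × 1/2 × 196/197 = 1568

φ(3152) = 1568


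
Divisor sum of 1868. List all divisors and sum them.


Divisors of 1868: 1, 2, 4, 467, 934, 1868
Sum = 1 + 2 + 4 + 467 + 934 + 1868 = 3276

σ(1868) = 3276


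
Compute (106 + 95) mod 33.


106 + 95 = 201
201 mod 33 = 3


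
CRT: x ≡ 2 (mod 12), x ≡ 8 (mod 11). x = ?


M = 12*11 = 132
M1 = M/12 = 11, M2 = M/11 = 12
M1^(-1) mod 12 = 11, M2^(-1) mod 11 = 1
x = 2*11*11 + 8*12*1 = 338
338 mod 132 = 74
Check: 74 mod 12 = 2 ✓, 74 mod 11 = 8 ✓

x ≡ 74 (mod 132)


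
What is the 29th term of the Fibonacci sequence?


Sequence: 1, 1, 2, 3, 5, 8, 13, 21, 34, 55, 89, 144, 233, 377, 610, 987, 1597, 2584, 4181, 6765, 10946, 17711, 28657, 46368, 75025, 121393, 196418, 317811, 514229
F(29) = 514229


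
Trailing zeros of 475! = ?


floor(475/5) = 95
floor(475/25) = 19
floor(475/125) = 3
Total = 117

117 trailing zeros


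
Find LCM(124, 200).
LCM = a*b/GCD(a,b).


GCD(124, 200) = 4
LCM = 124*200/4 = 24800/4 = 6200

LCM = 6200


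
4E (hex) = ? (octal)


4E (base 16) = 78 (decimal)
78 (decimal) = 116 (base 8)


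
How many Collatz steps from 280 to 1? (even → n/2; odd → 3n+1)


280 → 140 → 70 → 35 → 106 → 53 → 160 → 80 → 40 → 20 → 10 → 5 → 16 → 8 → 4 → 2 → 1
Total steps = 16

16 steps


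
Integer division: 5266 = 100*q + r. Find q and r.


5266 = 100 * 52 + 66
Check: 5200 + 66 = 5266

q = 52, r = 66


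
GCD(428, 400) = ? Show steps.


428 = 1 * 400 + 28
400 = 14 * 28 + 8
28 = 3 * 8 + 4
8 = 2 * 4 + 0
GCD = 4


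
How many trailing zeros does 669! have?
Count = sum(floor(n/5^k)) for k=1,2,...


floor(669/5) = 133
floor(669/25) = 26
floor(669/125) = 5
floor(669/625) = 1
Total = 165

165 trailing zeros


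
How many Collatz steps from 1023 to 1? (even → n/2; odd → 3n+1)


1023 → 3070 → 1535 → 4606 → 2303 → 6910 → 3455 → 10366 → 5183 → 15550 → 7775 → 23326 → 11663 → 34990 → 17495 → 52486 → 26243 → 78730 → 39365 → 118096 → 59048 → 29524 → 14762 → 7381 → 22144 → 11072 → 5536 → 2768 → 1384 → 692 → 346 → 173 → 520 → 260 → 130 → 65 → 196 → 98 → 49 → 148 → 74 → 37 → 112 → 56 → 28 → 14 → 7 → 22 → 11 → 34 → 17 → 52 → 26 → 13 → 40 → 20 → 10 → 5 → 16 → 8 → 4 → 2 → 1
Total steps = 62

62 steps


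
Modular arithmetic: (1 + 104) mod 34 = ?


1 + 104 = 105
105 mod 34 = 3


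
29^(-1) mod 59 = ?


Use the extended Euclidean algorithm on (59, 29); each row r = 59*s + 29*t:
r=59, s=1, t=0
r=29, s=0, t=1
q=2: r=1, s=1, t=-2   [59*(1) + 29*(-2) = 1]
q=29: r=0, s=-29, t=59   [59*(-29) + 29*(59) = 0]
GCD = 1 with t = -2, so 29*(-2) ≡ 1 (mod 59)
Inverse = -2 mod 59 = 57
Check: 29 * 57 = 1653 ≡ 1 (mod 59)

29^(-1) ≡ 57 (mod 59)


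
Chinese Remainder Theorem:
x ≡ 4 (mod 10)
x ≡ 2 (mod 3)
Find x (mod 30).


M = 10*3 = 30
M1 = M/10 = 3, M2 = M/3 = 10
M1^(-1) mod 10 = 7, M2^(-1) mod 3 = 1
x = 4*3*7 + 2*10*1 = 104
104 mod 30 = 14
Check: 14 mod 10 = 4 ✓, 14 mod 3 = 2 ✓

x ≡ 14 (mod 30)


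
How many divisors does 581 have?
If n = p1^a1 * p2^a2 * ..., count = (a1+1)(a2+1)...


581 = 7^1 × 83^1
d(581) = (1+1) × (1+1) = 4

4 divisors


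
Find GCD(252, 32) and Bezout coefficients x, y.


Tabular extended Euclidean (each row: r = 252*s + 32*t):
r=252, s=1, t=0
r=32, s=0, t=1
q=7: r=28, s=1, t=-7   [252*(1) + 32*(-7) = 28]
q=1: r=4, s=-1, t=8   [252*(-1) + 32*(8) = 4]
q=7: r=0, s=8, t=-63   [252*(8) + 32*(-63) = 0]
GCD = 4; from the row with r=4: x=-1, y=8
Check: 252*(-1) + 32*(8) = -252 + 256 = 4

GCD = 4, x = -1, y = 8


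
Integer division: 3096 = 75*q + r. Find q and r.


3096 = 75 * 41 + 21
Check: 3075 + 21 = 3096

q = 41, r = 21


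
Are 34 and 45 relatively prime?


Euclidean algorithm:
45 = 1 * 34 + 11
34 = 3 * 11 + 1
11 = 11 * 1 + 0
GCD(34, 45) = 1

Yes, coprime (GCD = 1)


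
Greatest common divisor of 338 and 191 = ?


338 = 1 * 191 + 147
191 = 1 * 147 + 44
147 = 3 * 44 + 15
44 = 2 * 15 + 14
15 = 1 * 14 + 1
14 = 14 * 1 + 0
GCD = 1


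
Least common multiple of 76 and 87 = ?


GCD(76, 87) = 1
LCM = 76*87/1 = 6612/1 = 6612

LCM = 6612


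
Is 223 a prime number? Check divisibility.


Check divisors up to sqrt(223) = 14.9332
No divisors found.
223 is prime.

Yes, 223 is prime


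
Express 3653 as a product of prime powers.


3653 / 13 = 281
281 / 281 = 1
3653 = 13 × 281


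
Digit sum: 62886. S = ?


6 + 2 + 8 + 8 + 6 = 30


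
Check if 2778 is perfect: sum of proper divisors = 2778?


Proper divisors of 2778: 1, 2, 3, 6, 463, 926, 1389
Sum = 1 + 2 + 3 + 6 + 463 + 926 + 1389 = 2790

No, 2778 is not perfect (2790 ≠ 2778)


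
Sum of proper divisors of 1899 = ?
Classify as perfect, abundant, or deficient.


Proper divisors: 1, 3, 9, 211, 633
Sum = 1 + 3 + 9 + 211 + 633 = 857
857 < 1899 → deficient

s(1899) = 857 (deficient)


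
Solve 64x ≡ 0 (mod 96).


GCD(64, 96) = 32 divides 0
Divide: 2x ≡ 0 (mod 3)
x ≡ 0 (mod 3)


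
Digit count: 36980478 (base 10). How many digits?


36980478 has 8 digits in base 10
floor(log10(36980478)) + 1 = floor(7.5680) + 1 = 8

8 digits (base 10)


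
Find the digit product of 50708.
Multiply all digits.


5 × 0 × 7 × 0 × 8 = 0


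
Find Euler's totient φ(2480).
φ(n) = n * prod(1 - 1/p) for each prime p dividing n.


2480 = 2^4 × 5 × 31
Prime factors: 2, 5, 31
φ(2480) = 2480 × (1-1/2) × (1-1/5) × (1-1/31)
= 2480 × 1/2 × 4/5 × 30/31 = 960

φ(2480) = 960


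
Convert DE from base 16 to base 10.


DE (base 16) = 222 (decimal)
222 (decimal) = 222 (base 10)


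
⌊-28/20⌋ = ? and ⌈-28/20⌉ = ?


-28/20 = -1.4000
floor = -2
ceil = -1

floor = -2, ceil = -1


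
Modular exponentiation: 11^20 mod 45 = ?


11^1 mod 45 = 11
11^2 mod 45 = 31
11^3 mod 45 = 26
11^4 mod 45 = 16
11^5 mod 45 = 41
11^6 mod 45 = 1
11^7 mod 45 = 11
11^8 mod 45 = 31
11^9 mod 45 = 26
11^10 mod 45 = 16
11^11 mod 45 = 41
11^12 mod 45 = 1
11^13 mod 45 = 11
11^14 mod 45 = 31
11^15 mod 45 = 26
11^16 mod 45 = 16
11^17 mod 45 = 41
11^18 mod 45 = 1
11^19 mod 45 = 11
11^20 mod 45 = 31


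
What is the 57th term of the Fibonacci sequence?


Sequence: 1, 1, 2, 3, 5, 8, 13, 21, 34, 55, 89, 144, 233, 377, 610, 987, 1597, 2584, 4181, 6765, 10946, 17711, 28657, 46368, 75025, 121393, 196418, 317811, 514229, 832040, 1346269, 2178309, 3524578, 5702887, 9227465, 14930352, 24157817, 39088169, 63245986, 102334155, 165580141, 267914296, 433494437, 701408733, 1134903170, 1836311903, 2971215073, 4807526976, 7778742049, 12586269025, 20365011074, 32951280099, 53316291173, 86267571272, 139583862445, 225851433717, 365435296162
F(57) = 365435296162


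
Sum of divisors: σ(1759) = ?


Divisors of 1759: 1, 1759
Sum = 1 + 1759 = 1760

σ(1759) = 1760


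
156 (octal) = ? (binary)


156 (base 8) = 110 (decimal)
110 (decimal) = 1101110 (base 2)


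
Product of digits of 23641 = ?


2 × 3 × 6 × 4 × 1 = 144


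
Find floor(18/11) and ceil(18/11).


18/11 = 1.6364
floor = 1
ceil = 2

floor = 1, ceil = 2


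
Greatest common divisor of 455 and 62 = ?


455 = 7 * 62 + 21
62 = 2 * 21 + 20
21 = 1 * 20 + 1
20 = 20 * 1 + 0
GCD = 1


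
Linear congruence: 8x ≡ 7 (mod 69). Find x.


GCD(8, 69) = 1, unique solution
a^(-1) mod 69 = 26
x = 26 * 7 mod 69 = 44

x ≡ 44 (mod 69)


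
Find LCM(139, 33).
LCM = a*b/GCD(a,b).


GCD(139, 33) = 1
LCM = 139*33/1 = 4587/1 = 4587

LCM = 4587


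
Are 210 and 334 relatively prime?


Euclidean algorithm:
334 = 1 * 210 + 124
210 = 1 * 124 + 86
124 = 1 * 86 + 38
86 = 2 * 38 + 10
38 = 3 * 10 + 8
10 = 1 * 8 + 2
8 = 4 * 2 + 0
GCD(210, 334) = 2

No, not coprime (GCD = 2)


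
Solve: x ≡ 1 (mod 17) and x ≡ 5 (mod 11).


M = 17*11 = 187
M1 = M/17 = 11, M2 = M/11 = 17
M1^(-1) mod 17 = 14, M2^(-1) mod 11 = 2
x = 1*11*14 + 5*17*2 = 324
324 mod 187 = 137
Check: 137 mod 17 = 1 ✓, 137 mod 11 = 5 ✓

x ≡ 137 (mod 187)


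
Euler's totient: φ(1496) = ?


1496 = 2^3 × 11 × 17
Prime factors: 2, 11, 17
φ(1496) = 1496 × (1-1/2) × (1-1/11) × (1-1/17)
= 1496 × 1/2 × 10/11 × 16/17 = 640

φ(1496) = 640


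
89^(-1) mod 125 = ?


Use the extended Euclidean algorithm on (125, 89); each row r = 125*s + 89*t:
r=125, s=1, t=0
r=89, s=0, t=1
q=1: r=36, s=1, t=-1   [125*(1) + 89*(-1) = 36]
q=2: r=17, s=-2, t=3   [125*(-2) + 89*(3) = 17]
q=2: r=2, s=5, t=-7   [125*(5) + 89*(-7) = 2]
q=8: r=1, s=-42, t=59   [125*(-42) + 89*(59) = 1]
q=2: r=0, s=89, t=-125   [125*(89) + 89*(-125) = 0]
GCD = 1 with t = 59, so 89*(59) ≡ 1 (mod 125)
Inverse = 59 mod 125 = 59
Check: 89 * 59 = 5251 ≡ 1 (mod 125)

89^(-1) ≡ 59 (mod 125)


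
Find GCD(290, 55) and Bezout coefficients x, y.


Tabular extended Euclidean (each row: r = 290*s + 55*t):
r=290, s=1, t=0
r=55, s=0, t=1
q=5: r=15, s=1, t=-5   [290*(1) + 55*(-5) = 15]
q=3: r=10, s=-3, t=16   [290*(-3) + 55*(16) = 10]
q=1: r=5, s=4, t=-21   [290*(4) + 55*(-21) = 5]
q=2: r=0, s=-11, t=58   [290*(-11) + 55*(58) = 0]
GCD = 5; from the row with r=5: x=4, y=-21
Check: 290*(4) + 55*(-21) = 1160 - 1155 = 5

GCD = 5, x = 4, y = -21


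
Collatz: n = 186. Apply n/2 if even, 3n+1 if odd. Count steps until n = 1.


186 → 93 → 280 → 140 → 70 → 35 → 106 → 53 → 160 → 80 → 40 → 20 → 10 → 5 → 16 → 8 → 4 → 2 → 1
Total steps = 18

18 steps


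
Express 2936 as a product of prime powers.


2936 / 2 = 1468
1468 / 2 = 734
734 / 2 = 367
367 / 367 = 1
2936 = 2^3 × 367


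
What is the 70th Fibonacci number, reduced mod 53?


F(k) mod 53 for k=1..70:
1, 1, 2, 3, 5, 8, 13, 21, 34, 2, 36, 38, 21, 6, 27, 33, 7, 40, 47, 34, 28, 9, 37, 46, 30, 23, 0, 23, 23, 46, 16, 9, 25, 34, 6, 40, 46, 33, 26, 6, 32, 38, 17, 2, 19, 21, 40, 8, 48, 3, 51, 1, 52, 0, 52, 52, 51, 50, 48, 45, 40, 32, 19, 51, 17, 15, 32, 47, 26, 20
F(70) mod 53 = 20


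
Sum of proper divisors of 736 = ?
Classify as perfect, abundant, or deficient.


Proper divisors: 1, 2, 4, 8, 16, 23, 32, 46, 92, 184, 368
Sum = 1 + 2 + 4 + 8 + 16 + 23 + 32 + 46 + 92 + 184 + 368 = 776
776 > 736 → abundant

s(736) = 776 (abundant)


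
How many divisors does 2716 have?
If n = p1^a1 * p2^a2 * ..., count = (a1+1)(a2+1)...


2716 = 2^2 × 7^1 × 97^1
d(2716) = (2+1) × (1+1) × (1+1) = 12

12 divisors


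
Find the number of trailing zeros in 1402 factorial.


floor(1402/5) = 280
floor(1402/25) = 56
floor(1402/125) = 11
floor(1402/625) = 2
Total = 349

349 trailing zeros


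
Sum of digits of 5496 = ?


5 + 4 + 9 + 6 = 24


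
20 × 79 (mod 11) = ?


20 × 79 = 1580
1580 mod 11 = 7


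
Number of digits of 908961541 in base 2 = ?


908961541 in base 2 = 110110001011011010011100000101
Number of digits = 30

30 digits (base 2)


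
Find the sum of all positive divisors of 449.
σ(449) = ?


Divisors of 449: 1, 449
Sum = 1 + 449 = 450

σ(449) = 450


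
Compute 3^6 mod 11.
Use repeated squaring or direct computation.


3^1 mod 11 = 3
3^2 mod 11 = 9
3^3 mod 11 = 5
3^4 mod 11 = 4
3^5 mod 11 = 1
3^6 mod 11 = 3


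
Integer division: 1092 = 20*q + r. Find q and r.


1092 = 20 * 54 + 12
Check: 1080 + 12 = 1092

q = 54, r = 12


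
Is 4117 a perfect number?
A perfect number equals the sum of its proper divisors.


Proper divisors of 4117: 1, 23, 179
Sum = 1 + 23 + 179 = 203

No, 4117 is not perfect (203 ≠ 4117)


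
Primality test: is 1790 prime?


1790 / 2 = 895 (exact division)
1790 is NOT prime.

No, 1790 is not prime


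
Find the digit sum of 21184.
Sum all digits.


2 + 1 + 1 + 8 + 4 = 16


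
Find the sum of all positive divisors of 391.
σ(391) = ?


Divisors of 391: 1, 17, 23, 391
Sum = 1 + 17 + 23 + 391 = 432

σ(391) = 432


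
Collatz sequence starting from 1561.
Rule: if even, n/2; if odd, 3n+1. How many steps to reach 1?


1561 → 4684 → 2342 → 1171 → 3514 → 1757 → 5272 → 2636 → 1318 → 659 → 1978 → 989 → 2968 → 1484 → 742 → 371 → 1114 → 557 → 1672 → 836 → 418 → 209 → 628 → 314 → 157 → 472 → 236 → 118 → 59 → 178 → 89 → 268 → 134 → 67 → 202 → 101 → 304 → 152 → 76 → 38 → 19 → 58 → 29 → 88 → 44 → 22 → 11 → 34 → 17 → 52 → 26 → 13 → 40 → 20 → 10 → 5 → 16 → 8 → 4 → 2 → 1
Total steps = 60

60 steps
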